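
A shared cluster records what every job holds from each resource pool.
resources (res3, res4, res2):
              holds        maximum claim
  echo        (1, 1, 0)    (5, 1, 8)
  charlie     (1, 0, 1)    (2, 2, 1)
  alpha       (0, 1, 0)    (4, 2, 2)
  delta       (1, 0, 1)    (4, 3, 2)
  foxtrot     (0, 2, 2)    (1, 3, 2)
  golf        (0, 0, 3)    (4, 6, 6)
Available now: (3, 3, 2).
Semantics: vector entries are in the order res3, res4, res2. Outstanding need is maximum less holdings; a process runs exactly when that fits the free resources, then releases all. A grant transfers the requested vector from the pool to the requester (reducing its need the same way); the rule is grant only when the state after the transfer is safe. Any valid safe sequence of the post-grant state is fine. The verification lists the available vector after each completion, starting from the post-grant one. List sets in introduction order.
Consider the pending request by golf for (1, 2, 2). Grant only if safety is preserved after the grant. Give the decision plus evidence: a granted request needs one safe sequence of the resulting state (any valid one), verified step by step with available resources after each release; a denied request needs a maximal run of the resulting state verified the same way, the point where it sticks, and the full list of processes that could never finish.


GRANT: granting preserves safety; a valid post-grant sequence is foxtrot, charlie, delta, alpha, golf, echo.
Key observation: granting shrinks the pool to (2, 1, 0), yet foxtrot still fits and the chain goes through.
Check on the post-grant state, step by step:
  pool = (2, 1, 0)
  run foxtrot (needs (1, 1, 0), free (2, 1, 0)); after release of (0, 2, 2) the pool is (2, 3, 2)
  run charlie (needs (1, 2, 0), free (2, 3, 2)); after release of (1, 0, 1) the pool is (3, 3, 3)
  run delta (needs (3, 3, 1), free (3, 3, 3)); after release of (1, 0, 1) the pool is (4, 3, 4)
  run alpha (needs (4, 1, 2), free (4, 3, 4)); after release of (0, 1, 0) the pool is (4, 4, 4)
  run golf (needs (3, 4, 1), free (4, 4, 4)); after release of (1, 2, 5) the pool is (5, 6, 9)
  run echo (needs (4, 0, 8), free (5, 6, 9)); after release of (1, 1, 0) the pool is (6, 7, 9)


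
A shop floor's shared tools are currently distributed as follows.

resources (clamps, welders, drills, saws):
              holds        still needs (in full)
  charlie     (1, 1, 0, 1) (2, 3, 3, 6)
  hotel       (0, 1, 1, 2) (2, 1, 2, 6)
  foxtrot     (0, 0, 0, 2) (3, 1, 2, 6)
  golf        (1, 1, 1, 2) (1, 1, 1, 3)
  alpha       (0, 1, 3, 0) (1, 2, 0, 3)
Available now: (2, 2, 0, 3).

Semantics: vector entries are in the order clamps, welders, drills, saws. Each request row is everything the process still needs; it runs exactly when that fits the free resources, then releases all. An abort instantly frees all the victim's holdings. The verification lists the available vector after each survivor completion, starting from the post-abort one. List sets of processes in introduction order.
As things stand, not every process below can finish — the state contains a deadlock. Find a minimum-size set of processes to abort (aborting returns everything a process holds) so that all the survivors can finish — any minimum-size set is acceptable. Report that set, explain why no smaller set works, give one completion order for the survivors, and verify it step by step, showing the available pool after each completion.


Abort charlie.
Key observation: no ordering could ever have run foxtrot before the abort of charlie; with (1, 1, 0, 1) back in the pool it fits at step 3.
Why nothing smaller works: aborting no one leaves the state deadlocked as given.
Survivors finish in the order: alpha, golf, foxtrot, hotel. Step-by-step check (pool after the aborts first):
  pool = (3, 3, 0, 4)
  alpha needs (1, 2, 0, 3) <= (3, 3, 0, 4) -> finishes; pool += (0, 1, 3, 0) = (3, 4, 3, 4)
  golf needs (1, 1, 1, 3) <= (3, 4, 3, 4) -> finishes; pool += (1, 1, 1, 2) = (4, 5, 4, 6)
  foxtrot needs (3, 1, 2, 6) <= (4, 5, 4, 6) -> finishes; pool += (0, 0, 0, 2) = (4, 5, 4, 8)
  hotel needs (2, 1, 2, 6) <= (4, 5, 4, 8) -> finishes; pool += (0, 1, 1, 2) = (4, 6, 5, 10)


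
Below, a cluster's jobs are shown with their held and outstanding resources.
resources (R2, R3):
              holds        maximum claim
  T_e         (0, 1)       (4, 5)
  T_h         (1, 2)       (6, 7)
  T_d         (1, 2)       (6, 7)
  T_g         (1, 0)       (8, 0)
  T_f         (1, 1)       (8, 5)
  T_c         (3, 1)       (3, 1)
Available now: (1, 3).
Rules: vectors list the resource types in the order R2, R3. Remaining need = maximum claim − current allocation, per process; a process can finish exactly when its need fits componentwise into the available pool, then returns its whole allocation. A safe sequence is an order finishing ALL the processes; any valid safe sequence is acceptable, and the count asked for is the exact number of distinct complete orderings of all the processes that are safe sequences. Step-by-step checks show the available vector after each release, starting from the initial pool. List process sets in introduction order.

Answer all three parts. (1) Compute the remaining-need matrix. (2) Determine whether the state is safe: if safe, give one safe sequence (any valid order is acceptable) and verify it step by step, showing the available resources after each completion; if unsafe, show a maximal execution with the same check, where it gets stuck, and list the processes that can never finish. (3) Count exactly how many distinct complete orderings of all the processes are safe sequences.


(1) Remaining need (order R2, R3):
  T_e: (4, 4)
  T_h: (5, 5)
  T_d: (5, 5)
  T_g: (7, 0)
  T_f: (7, 4)
  T_c: (0, 0)
(2) UNSAFE — no complete ordering exists.
Key observation: even finishing T_c, T_e leaves just (4, 5) free — too little R2 for any of the remaining processes.
The run T_c, T_e cannot be extended any further. Verifying each step:
  pool = (1, 3)
  T_c: need (0, 0) fits (1, 3); releases (3, 1), pool now (4, 4)
  T_e: need (4, 4) fits (4, 4); releases (0, 1), pool now (4, 5)
  blocked: T_h wants (5, 5), pool (4, 5) — not enough R2
  blocked: T_d wants (5, 5), pool (4, 5) — not enough R2
  blocked: T_g wants (7, 0), pool (4, 5) — not enough R2
  blocked: T_f wants (7, 4), pool (4, 5) — not enough R2
Never able to finish: T_h, T_d, T_g and T_f.
(3) Exactly 0 of the possible complete orderings are safe sequences.


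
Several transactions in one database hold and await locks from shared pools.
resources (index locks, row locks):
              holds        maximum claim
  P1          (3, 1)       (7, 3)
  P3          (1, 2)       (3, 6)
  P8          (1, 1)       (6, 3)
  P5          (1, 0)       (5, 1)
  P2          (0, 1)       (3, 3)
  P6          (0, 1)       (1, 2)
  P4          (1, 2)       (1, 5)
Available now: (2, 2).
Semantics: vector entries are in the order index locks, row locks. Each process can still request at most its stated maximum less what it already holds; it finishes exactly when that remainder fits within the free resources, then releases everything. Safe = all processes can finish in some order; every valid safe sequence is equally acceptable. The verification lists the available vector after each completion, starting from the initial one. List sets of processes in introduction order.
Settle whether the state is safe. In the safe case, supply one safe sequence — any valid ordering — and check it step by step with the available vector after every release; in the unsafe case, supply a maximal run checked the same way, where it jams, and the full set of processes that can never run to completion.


SAFE. One safe sequence: P6, P4, P3, P5, P8, P2, P1.
Key observation: P4 is the earliest step where a requested resource binds exactly: need (0, 3), pool (2, 3) at its turn.
Walking it through:
  pool = (2, 2)
  run P6 (needs (1, 1), free (2, 2)); after release of (0, 1) the pool is (2, 3)
  run P4 (needs (0, 3), free (2, 3)); after release of (1, 2) the pool is (3, 5)
  run P3 (needs (2, 4), free (3, 5)); after release of (1, 2) the pool is (4, 7)
  run P5 (needs (4, 1), free (4, 7)); after release of (1, 0) the pool is (5, 7)
  run P8 (needs (5, 2), free (5, 7)); after release of (1, 1) the pool is (6, 8)
  run P2 (needs (3, 2), free (6, 8)); after release of (0, 1) the pool is (6, 9)
  run P1 (needs (4, 2), free (6, 9)); after release of (3, 1) the pool is (9, 10)


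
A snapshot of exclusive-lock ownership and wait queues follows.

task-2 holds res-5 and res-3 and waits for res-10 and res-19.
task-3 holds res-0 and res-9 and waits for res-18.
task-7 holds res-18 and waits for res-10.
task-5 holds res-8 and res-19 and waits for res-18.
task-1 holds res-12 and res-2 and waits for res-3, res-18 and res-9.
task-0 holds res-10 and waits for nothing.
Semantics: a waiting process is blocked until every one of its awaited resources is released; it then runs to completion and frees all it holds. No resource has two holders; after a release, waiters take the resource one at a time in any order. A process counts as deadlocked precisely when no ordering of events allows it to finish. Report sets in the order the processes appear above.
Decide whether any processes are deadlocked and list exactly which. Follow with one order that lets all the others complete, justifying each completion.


No process is deadlocked.
Key observation: although several processes wait, no cycle exists — each chain bottoms out at a free runner.
The rest can finish in the order task-0, task-7, task-3, task-5, task-2, task-1.
Step-by-step check:
  task-0: no waits; runs immediately, freeing res-10
  task-7: everything it awaited (res-10) is free; runs, freeing res-18
  task-3: everything it awaited (res-18) is free; runs, freeing res-0 and res-9
  task-5: everything it awaited (res-18) is free; runs, freeing res-8 and res-19
  task-2: everything it awaited (res-10 and res-19) is free; runs, freeing res-5 and res-3
  task-1: everything it awaited (res-3, res-18 and res-9) is free; runs, freeing res-12 and res-2


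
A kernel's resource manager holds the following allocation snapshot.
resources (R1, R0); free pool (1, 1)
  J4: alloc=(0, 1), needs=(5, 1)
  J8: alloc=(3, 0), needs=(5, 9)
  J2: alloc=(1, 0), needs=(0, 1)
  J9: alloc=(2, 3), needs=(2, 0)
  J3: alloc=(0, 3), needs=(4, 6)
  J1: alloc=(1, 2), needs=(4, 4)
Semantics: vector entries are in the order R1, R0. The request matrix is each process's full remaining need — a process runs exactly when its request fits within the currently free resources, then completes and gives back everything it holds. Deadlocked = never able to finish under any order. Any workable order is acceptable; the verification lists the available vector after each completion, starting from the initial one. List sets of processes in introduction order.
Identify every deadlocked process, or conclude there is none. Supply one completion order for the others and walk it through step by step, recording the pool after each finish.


No process is deadlocked.
Key observation: beginning at J2, releases accumulate fast enough that every process eventually fits.
The rest can finish in the order J2, J9, J1, J3, J8, J4. Walking it through:
  pool = (1, 1)
  J2 needs (0, 1) <= (1, 1) -> finishes; pool += (1, 0) = (2, 1)
  J9 needs (2, 0) <= (2, 1) -> finishes; pool += (2, 3) = (4, 4)
  J1 needs (4, 4) <= (4, 4) -> finishes; pool += (1, 2) = (5, 6)
  J3 needs (4, 6) <= (5, 6) -> finishes; pool += (0, 3) = (5, 9)
  J8 needs (5, 9) <= (5, 9) -> finishes; pool += (3, 0) = (8, 9)
  J4 needs (5, 1) <= (8, 9) -> finishes; pool += (0, 1) = (8, 10)


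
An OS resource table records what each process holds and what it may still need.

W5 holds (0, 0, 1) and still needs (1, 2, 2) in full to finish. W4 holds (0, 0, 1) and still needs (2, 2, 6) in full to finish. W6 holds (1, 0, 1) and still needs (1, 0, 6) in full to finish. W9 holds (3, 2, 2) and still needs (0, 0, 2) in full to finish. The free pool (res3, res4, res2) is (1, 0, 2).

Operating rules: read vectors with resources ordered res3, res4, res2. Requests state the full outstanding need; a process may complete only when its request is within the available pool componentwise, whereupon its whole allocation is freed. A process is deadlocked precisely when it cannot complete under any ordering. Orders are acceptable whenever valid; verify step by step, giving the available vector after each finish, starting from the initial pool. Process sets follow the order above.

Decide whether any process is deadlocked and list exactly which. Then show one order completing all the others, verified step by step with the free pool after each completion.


The deadlocked set is W4 and W6.
Key observation: the wall is res2: completing W9, W5 brings the pool only to (4, 2, 5), and all the rest need more.
One completion order for the rest: W9, W5. Check, step by step:
  pool = (1, 0, 2)
  run W9 (needs (0, 0, 2), free (1, 0, 2)); after release of (3, 2, 2) the pool is (4, 2, 4)
  run W5 (needs (1, 2, 2), free (4, 2, 4)); after release of (0, 0, 1) the pool is (4, 2, 5)
The stuck group stays short no matter what:
  blocked: W4 wants (2, 2, 6), pool (4, 2, 5) — not enough res2
  blocked: W6 wants (1, 0, 6), pool (4, 2, 5) — not enough res2


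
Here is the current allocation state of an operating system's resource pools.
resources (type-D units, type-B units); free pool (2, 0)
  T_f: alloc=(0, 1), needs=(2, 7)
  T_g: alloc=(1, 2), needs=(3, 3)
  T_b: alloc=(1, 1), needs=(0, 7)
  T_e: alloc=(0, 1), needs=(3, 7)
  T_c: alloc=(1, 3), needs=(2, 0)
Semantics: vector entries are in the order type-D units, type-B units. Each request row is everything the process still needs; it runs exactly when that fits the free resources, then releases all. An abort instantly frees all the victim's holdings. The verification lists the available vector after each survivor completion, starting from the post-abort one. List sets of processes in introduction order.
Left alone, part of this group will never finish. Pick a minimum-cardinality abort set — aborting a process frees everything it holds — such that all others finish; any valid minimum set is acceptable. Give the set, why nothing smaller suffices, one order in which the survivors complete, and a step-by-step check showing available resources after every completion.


Minimum abort set: T_b and T_e.
Key observation: no ordering could ever have run T_f before the abort of T_b and T_e; with (1, 2) back in the pool it fits at step 3.
Minimality, checking each single-abort alternative: T_f alone leaves T_b blocked (short on type-B units); T_g alone leaves T_f blocked (short on type-B units); T_b alone leaves T_f blocked (short on type-B units); T_e alone leaves T_f blocked (short on type-B units); T_c alone leaves T_f blocked (short on type-B units).
Survivors finish in the order: T_c, T_g, T_f. Step-by-step check (pool after the aborts first):
  pool = (3, 2)
  T_c needs (2, 0) <= (3, 2) -> finishes; pool += (1, 3) = (4, 5)
  T_g needs (3, 3) <= (4, 5) -> finishes; pool += (1, 2) = (5, 7)
  T_f needs (2, 7) <= (5, 7) -> finishes; pool += (0, 1) = (5, 8)


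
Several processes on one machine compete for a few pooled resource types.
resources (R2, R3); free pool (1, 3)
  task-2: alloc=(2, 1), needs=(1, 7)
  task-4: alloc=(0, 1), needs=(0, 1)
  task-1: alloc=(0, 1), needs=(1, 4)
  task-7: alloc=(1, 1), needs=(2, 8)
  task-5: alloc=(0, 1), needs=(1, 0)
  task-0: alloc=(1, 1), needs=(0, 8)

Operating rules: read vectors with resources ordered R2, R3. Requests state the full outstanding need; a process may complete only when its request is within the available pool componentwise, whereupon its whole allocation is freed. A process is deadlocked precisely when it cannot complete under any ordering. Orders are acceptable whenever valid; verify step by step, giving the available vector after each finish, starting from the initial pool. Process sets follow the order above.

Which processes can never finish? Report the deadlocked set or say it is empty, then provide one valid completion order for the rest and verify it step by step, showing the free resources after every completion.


Deadlocked: task-2, task-7 and task-0.
Key observation: after task-4, task-5, task-1 complete, (1, 6) is the best the pool ever gets, yet each leftover process wants more R3.
The rest can finish in the order task-4, task-5, task-1. Check, step by step:
  pool = (1, 3)
  task-4: need (0, 1) fits (1, 3); releases (0, 1), pool now (1, 4)
  task-5: need (1, 0) fits (1, 4); releases (0, 1), pool now (1, 5)
  task-1: need (1, 4) fits (1, 5); releases (0, 1), pool now (1, 6)
The blocked processes can never fit:
  task-2 still needs (1, 7) but only (1, 6) is free — short on R3
  task-7 still needs (2, 8) but only (1, 6) is free — short on R2 and R3
  task-0 still needs (0, 8) but only (1, 6) is free — short on R3


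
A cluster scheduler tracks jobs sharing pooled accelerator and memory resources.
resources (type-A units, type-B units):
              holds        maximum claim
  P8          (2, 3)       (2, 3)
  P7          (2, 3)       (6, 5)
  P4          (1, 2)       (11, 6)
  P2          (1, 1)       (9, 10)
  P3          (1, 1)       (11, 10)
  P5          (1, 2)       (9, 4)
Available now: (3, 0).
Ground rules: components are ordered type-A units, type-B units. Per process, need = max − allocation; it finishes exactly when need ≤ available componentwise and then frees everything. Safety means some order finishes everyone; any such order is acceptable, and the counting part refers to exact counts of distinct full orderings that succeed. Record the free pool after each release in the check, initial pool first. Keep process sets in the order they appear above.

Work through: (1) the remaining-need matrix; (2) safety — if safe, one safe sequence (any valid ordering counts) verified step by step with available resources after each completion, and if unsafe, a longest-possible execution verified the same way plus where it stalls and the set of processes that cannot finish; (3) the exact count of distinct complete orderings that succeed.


(1) Remaining need (order type-A units, type-B units):
  P8: (0, 0)
  P7: (4, 2)
  P4: (10, 4)
  P2: (8, 9)
  P3: (10, 9)
  P5: (8, 2)
(2) The state is UNSAFE.
Key observation: P8, P7 can finish, but then (7, 6) is all there is, and the blocked group's type-A units demands exceed it.
Going as far as possible: P8, P7; after that, nothing fits. Verifying each step:
  pool = (3, 0)
  P8 needs (0, 0) <= (3, 0) -> finishes; pool += (2, 3) = (5, 3)
  P7 needs (4, 2) <= (5, 3) -> finishes; pool += (2, 3) = (7, 6)
  P4 still needs (10, 4) but only (7, 6) is free — short on type-A units
  P2 still needs (8, 9) but only (7, 6) is free — short on type-A units and type-B units
  P3 still needs (10, 9) but only (7, 6) is free — short on type-A units and type-B units
  P5 still needs (8, 2) but only (7, 6) is free — short on type-A units
Never able to finish: P4, P2, P3 and P5.
(3) Exactly 0 of the possible complete orderings are safe sequences.


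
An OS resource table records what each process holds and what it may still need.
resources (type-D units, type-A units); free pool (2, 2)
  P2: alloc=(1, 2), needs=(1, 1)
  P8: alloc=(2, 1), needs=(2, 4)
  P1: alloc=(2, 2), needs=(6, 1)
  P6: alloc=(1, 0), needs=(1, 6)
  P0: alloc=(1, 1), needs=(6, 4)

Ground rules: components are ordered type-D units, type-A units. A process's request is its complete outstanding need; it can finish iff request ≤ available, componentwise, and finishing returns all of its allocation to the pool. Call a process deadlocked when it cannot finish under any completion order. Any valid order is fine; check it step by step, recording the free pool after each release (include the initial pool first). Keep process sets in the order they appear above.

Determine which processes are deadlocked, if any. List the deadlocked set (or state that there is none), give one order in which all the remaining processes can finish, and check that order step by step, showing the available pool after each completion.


The deadlocked set is P1, P6 and P0.
Key observation: after P2, P8 the pool peaks at (5, 5), and each blocked process is short somewhere: P1 on type-D units; P6 on type-A units; P0 on type-D units.
One completion order for the rest: P2, P8. Walking it through:
  pool = (2, 2)
  P2: need (1, 1) fits (2, 2); releases (1, 2), pool now (3, 4)
  P8: need (2, 4) fits (3, 4); releases (2, 1), pool now (5, 5)
The stuck group stays short no matter what:
  P1 cannot run: need (6, 1) vs free (5, 5) (insufficient type-D units)
  P6 cannot run: need (1, 6) vs free (5, 5) (insufficient type-A units)
  P0 cannot run: need (6, 4) vs free (5, 5) (insufficient type-D units)


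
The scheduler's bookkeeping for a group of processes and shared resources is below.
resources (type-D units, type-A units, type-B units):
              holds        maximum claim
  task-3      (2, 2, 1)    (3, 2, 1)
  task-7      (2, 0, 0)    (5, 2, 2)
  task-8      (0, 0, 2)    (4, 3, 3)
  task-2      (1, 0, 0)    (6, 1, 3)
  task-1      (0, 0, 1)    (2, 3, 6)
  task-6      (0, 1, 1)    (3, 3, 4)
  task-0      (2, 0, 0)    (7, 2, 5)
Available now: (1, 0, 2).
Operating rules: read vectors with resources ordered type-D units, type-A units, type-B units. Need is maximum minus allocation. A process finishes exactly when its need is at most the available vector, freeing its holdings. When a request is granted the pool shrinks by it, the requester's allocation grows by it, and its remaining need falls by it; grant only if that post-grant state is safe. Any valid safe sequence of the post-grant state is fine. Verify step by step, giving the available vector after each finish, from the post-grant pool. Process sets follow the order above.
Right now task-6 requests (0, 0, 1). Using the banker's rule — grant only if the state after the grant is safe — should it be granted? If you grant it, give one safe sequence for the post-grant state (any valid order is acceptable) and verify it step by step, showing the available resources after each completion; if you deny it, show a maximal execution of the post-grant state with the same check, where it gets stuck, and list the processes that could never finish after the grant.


GRANT: granting preserves safety; a valid post-grant sequence is task-3, task-7, task-6, task-8, task-0, task-2, task-1.
Key observation: the transfer keeps a workable pool ((1, 0, 1)); task-3 starts the safe sequence.
Verifying the post-grant state step by step:
  pool = (1, 0, 1)
  run task-3 (needs (1, 0, 0), free (1, 0, 1)); after release of (2, 2, 1) the pool is (3, 2, 2)
  run task-7 (needs (3, 2, 2), free (3, 2, 2)); after release of (2, 0, 0) the pool is (5, 2, 2)
  run task-6 (needs (3, 2, 2), free (5, 2, 2)); after release of (0, 1, 2) the pool is (5, 3, 4)
  run task-8 (needs (4, 3, 1), free (5, 3, 4)); after release of (0, 0, 2) the pool is (5, 3, 6)
  run task-0 (needs (5, 2, 5), free (5, 3, 6)); after release of (2, 0, 0) the pool is (7, 3, 6)
  run task-2 (needs (5, 1, 3), free (7, 3, 6)); after release of (1, 0, 0) the pool is (8, 3, 6)
  run task-1 (needs (2, 3, 5), free (8, 3, 6)); after release of (0, 0, 1) the pool is (8, 3, 7)


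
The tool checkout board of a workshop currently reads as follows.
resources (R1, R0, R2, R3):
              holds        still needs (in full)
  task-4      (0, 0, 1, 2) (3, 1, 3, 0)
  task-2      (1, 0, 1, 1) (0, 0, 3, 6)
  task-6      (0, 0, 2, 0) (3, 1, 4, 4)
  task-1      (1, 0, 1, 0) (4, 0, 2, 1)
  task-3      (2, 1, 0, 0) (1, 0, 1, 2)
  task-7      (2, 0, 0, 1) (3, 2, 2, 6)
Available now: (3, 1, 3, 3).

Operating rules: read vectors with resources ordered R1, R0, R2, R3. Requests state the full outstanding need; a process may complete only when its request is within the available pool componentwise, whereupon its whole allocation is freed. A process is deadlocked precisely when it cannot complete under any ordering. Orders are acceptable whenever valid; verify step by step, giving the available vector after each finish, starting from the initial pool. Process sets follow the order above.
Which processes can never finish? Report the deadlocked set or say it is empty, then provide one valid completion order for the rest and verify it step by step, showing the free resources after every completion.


Deadlocked: task-2 and task-7.
Key observation: after task-4, task-3, task-1, task-6 complete, (6, 2, 7, 5) is the best the pool ever gets, yet each leftover process wants more R3.
A valid finishing order for the others: task-4, task-3, task-1, task-6. Check, step by step:
  pool = (3, 1, 3, 3)
  task-4 needs (3, 1, 3, 0) <= (3, 1, 3, 3) -> finishes; pool += (0, 0, 1, 2) = (3, 1, 4, 5)
  task-3 needs (1, 0, 1, 2) <= (3, 1, 4, 5) -> finishes; pool += (2, 1, 0, 0) = (5, 2, 4, 5)
  task-1 needs (4, 0, 2, 1) <= (5, 2, 4, 5) -> finishes; pool += (1, 0, 1, 0) = (6, 2, 5, 5)
  task-6 needs (3, 1, 4, 4) <= (6, 2, 5, 5) -> finishes; pool += (0, 0, 2, 0) = (6, 2, 7, 5)
The stuck group stays short no matter what:
  task-2 still needs (0, 0, 3, 6) but only (6, 2, 7, 5) is free — short on R3
  task-7 still needs (3, 2, 2, 6) but only (6, 2, 7, 5) is free — short on R3


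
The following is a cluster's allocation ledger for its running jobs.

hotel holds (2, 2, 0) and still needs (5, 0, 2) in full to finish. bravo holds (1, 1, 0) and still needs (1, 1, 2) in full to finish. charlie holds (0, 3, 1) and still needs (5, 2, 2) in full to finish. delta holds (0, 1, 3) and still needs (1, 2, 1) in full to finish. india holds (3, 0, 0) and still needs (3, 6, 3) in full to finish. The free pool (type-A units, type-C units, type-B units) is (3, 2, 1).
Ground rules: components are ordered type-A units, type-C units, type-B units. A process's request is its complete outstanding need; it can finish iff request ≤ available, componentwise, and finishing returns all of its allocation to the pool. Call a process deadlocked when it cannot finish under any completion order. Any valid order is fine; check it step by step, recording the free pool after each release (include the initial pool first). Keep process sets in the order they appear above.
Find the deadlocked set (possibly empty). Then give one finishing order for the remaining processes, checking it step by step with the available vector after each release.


Deadlocked set: hotel, charlie and india.
Key observation: after delta, bravo the pool peaks at (4, 4, 4), and each blocked process is short somewhere: hotel on type-A units; charlie on type-A units; india on type-C units.
The rest can finish in the order delta, bravo. Step-by-step check:
  pool = (3, 2, 1)
  delta: need (1, 2, 1) fits (3, 2, 1); releases (0, 1, 3), pool now (3, 3, 4)
  bravo: need (1, 1, 2) fits (3, 3, 4); releases (1, 1, 0), pool now (4, 4, 4)
The blocked processes can never fit:
  hotel cannot run: need (5, 0, 2) vs free (4, 4, 4) (insufficient type-A units)
  charlie cannot run: need (5, 2, 2) vs free (4, 4, 4) (insufficient type-A units)
  india cannot run: need (3, 6, 3) vs free (4, 4, 4) (insufficient type-C units)


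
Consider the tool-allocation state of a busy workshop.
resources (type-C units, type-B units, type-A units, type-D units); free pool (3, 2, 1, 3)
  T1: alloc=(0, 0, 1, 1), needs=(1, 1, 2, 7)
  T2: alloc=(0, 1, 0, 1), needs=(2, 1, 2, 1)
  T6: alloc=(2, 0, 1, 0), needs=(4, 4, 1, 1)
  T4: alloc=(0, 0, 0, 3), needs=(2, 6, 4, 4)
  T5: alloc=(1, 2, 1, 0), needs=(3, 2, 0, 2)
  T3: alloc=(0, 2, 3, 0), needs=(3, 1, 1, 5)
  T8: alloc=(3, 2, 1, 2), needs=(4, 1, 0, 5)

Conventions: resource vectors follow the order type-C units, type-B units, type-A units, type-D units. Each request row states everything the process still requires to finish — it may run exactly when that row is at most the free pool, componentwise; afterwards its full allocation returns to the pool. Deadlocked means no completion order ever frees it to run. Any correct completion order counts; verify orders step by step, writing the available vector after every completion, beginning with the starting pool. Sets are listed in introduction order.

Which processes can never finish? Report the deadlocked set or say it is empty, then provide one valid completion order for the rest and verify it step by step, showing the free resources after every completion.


The deadlocked set is T1, T4, T3 and T8.
Key observation: after T5, T2, T6 the pool peaks at (6, 5, 3, 4), and each blocked process is short somewhere: T1 on type-D units; T4 on type-B units, type-A units; T3 on type-D units; T8 on type-D units.
A valid finishing order for the others: T5, T2, T6. Step-by-step check:
  pool = (3, 2, 1, 3)
  T5: need (3, 2, 0, 2) fits (3, 2, 1, 3); releases (1, 2, 1, 0), pool now (4, 4, 2, 3)
  T2: need (2, 1, 2, 1) fits (4, 4, 2, 3); releases (0, 1, 0, 1), pool now (4, 5, 2, 4)
  T6: need (4, 4, 1, 1) fits (4, 5, 2, 4); releases (2, 0, 1, 0), pool now (6, 5, 3, 4)
The stuck group stays short no matter what:
  T1 still needs (1, 1, 2, 7) but only (6, 5, 3, 4) is free — short on type-D units
  T4 still needs (2, 6, 4, 4) but only (6, 5, 3, 4) is free — short on type-B units and type-A units
  T3 still needs (3, 1, 1, 5) but only (6, 5, 3, 4) is free — short on type-D units
  T8 still needs (4, 1, 0, 5) but only (6, 5, 3, 4) is free — short on type-D units


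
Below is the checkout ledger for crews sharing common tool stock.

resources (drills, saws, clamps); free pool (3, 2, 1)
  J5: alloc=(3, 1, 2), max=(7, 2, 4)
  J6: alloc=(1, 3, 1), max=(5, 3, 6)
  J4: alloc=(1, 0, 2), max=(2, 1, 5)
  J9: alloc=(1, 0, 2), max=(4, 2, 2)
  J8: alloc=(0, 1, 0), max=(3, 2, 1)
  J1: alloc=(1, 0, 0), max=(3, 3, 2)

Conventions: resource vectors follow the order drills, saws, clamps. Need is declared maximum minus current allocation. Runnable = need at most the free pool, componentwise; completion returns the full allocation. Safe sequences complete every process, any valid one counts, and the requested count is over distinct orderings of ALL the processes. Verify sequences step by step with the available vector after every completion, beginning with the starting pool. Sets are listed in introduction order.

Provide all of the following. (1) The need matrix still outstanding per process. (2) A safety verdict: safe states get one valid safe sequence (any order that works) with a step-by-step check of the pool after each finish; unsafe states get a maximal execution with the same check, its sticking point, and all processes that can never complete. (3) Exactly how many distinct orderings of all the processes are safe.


(1) Outstanding need per process (order drills, saws, clamps):
  J5: (4, 1, 2)
  J6: (4, 0, 5)
  J4: (1, 1, 3)
  J9: (3, 2, 0)
  J8: (3, 1, 1)
  J1: (2, 3, 2)
(2) SAFE — a valid safe sequence is J9, J5, J8, J6, J1, J4.
Key observation: at J9 the run first touches a limit — (3, 2, 0) against (3, 2, 1), exact on a resource it actually requests.
Check, step by step:
  pool = (3, 2, 1)
  run J9 (needs (3, 2, 0), free (3, 2, 1)); after release of (1, 0, 2) the pool is (4, 2, 3)
  run J5 (needs (4, 1, 2), free (4, 2, 3)); after release of (3, 1, 2) the pool is (7, 3, 5)
  run J8 (needs (3, 1, 1), free (7, 3, 5)); after release of (0, 1, 0) the pool is (7, 4, 5)
  run J6 (needs (4, 0, 5), free (7, 4, 5)); after release of (1, 3, 1) the pool is (8, 7, 6)
  run J1 (needs (2, 3, 2), free (8, 7, 6)); after release of (1, 0, 0) the pool is (9, 7, 6)
  run J4 (needs (1, 1, 3), free (9, 7, 6)); after release of (1, 0, 2) the pool is (10, 7, 8)
(3) Precisely 74 of the possible complete orderings are safe sequences.


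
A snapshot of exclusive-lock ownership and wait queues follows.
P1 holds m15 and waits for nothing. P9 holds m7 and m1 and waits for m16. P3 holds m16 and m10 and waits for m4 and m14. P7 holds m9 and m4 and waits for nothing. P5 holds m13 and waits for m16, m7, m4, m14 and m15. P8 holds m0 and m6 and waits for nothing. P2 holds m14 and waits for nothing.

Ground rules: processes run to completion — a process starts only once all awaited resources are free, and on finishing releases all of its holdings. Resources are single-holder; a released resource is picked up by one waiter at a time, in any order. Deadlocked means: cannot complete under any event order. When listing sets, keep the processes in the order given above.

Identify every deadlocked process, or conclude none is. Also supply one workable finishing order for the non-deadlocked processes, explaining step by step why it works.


No process is deadlocked.
Key observation: the waits form no ring: some process can always run, and its releases unblock the others one by one.
The rest can finish in the order P7, P2, P3, P1, P9, P8, P5.
Verifying each step:
  P7: no waits; runs immediately, freeing m9 and m4
  P2: no waits; runs immediately, freeing m14
  P3: everything it awaited (m4 and m14) is free; runs, freeing m16 and m10
  P1: no waits; runs immediately, freeing m15
  P9: everything it awaited (m16) is free; runs, freeing m7 and m1
  P8: no waits; runs immediately, freeing m0 and m6
  P5: everything it awaited (m16, m7, m4, m14 and m15) is free; runs, freeing m13


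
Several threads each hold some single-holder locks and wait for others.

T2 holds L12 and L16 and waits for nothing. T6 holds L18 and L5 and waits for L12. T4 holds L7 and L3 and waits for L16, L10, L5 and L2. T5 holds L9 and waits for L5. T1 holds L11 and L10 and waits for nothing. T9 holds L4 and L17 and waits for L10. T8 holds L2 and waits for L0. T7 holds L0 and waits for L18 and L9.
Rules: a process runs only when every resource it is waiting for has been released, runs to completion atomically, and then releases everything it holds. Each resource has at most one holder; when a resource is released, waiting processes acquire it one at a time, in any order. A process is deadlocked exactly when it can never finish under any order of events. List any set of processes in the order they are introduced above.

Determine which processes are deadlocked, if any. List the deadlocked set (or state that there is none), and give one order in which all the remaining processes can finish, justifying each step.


Nothing here is deadlocked.
Key observation: every chain of waits terminates; starting from the processes that wait on nothing, all the rest unlock in turn.
A valid finishing order for the others: T2, T6, T5, T7, T1, T8, T4, T9.
Walking it through:
  run T2 (it waits on nothing); releases L12 and L16
  T6: everything it awaited (L12) is free; runs, freeing L18 and L5
  T5: everything it awaited (L5) is free; runs, freeing L9
  T7: everything it awaited (L18 and L9) is free; runs, freeing L0
  run T1 (it waits on nothing); releases L11 and L10
  T8: everything it awaited (L0) is free; runs, freeing L2
  T4: everything it awaited (L16, L10, L5 and L2) is free; runs, freeing L7 and L3
  T9: everything it awaited (L10) is free; runs, freeing L4 and L17


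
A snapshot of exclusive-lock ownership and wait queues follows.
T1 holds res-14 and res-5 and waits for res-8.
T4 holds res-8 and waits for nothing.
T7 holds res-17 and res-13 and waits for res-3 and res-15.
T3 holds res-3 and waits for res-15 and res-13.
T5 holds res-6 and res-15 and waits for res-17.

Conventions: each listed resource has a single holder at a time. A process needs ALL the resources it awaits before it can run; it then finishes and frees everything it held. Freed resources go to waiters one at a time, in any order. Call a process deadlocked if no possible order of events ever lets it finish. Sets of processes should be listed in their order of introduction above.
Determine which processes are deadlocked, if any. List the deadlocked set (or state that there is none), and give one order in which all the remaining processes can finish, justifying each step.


The deadlocked set is T7, T3 and T5.
Key observation: the loop T7 -> T3 -> T7 blocks itself forever; T5 is caught in further circular waits.
A valid finishing order for the others: T4, T1.
Check, step by step:
  T4 waits on nothing -> runs at once and releases res-8
  run T1 (all its waits — res-8 — are resolved); releases res-14 and res-5


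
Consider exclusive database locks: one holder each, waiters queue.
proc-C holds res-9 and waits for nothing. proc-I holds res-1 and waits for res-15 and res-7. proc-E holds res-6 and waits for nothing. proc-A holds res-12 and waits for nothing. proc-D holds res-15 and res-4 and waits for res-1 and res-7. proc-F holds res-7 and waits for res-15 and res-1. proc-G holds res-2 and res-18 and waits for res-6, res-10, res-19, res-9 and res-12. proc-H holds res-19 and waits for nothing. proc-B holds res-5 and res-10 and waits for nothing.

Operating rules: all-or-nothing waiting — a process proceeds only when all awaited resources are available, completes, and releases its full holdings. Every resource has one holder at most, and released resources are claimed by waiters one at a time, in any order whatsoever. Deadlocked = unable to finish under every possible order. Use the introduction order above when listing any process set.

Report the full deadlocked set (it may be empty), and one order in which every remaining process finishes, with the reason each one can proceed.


The deadlocked set is proc-I, proc-D and proc-F.
Key observation: the knot is the closed ring of waits proc-I -> proc-D -> proc-I; proc-F is caught in further circular waits.
One completion order for the rest: proc-B, proc-E, proc-C, proc-A, proc-H, proc-G.
Walking it through:
  proc-B: no waits; runs immediately, freeing res-5 and res-10
  proc-E: no waits; runs immediately, freeing res-6
  proc-C: no waits; runs immediately, freeing res-9
  proc-A: no waits; runs immediately, freeing res-12
  proc-H: no waits; runs immediately, freeing res-19
  proc-G: everything it awaited (res-6, res-10, res-19, res-9 and res-12) is free; runs, freeing res-2 and res-18


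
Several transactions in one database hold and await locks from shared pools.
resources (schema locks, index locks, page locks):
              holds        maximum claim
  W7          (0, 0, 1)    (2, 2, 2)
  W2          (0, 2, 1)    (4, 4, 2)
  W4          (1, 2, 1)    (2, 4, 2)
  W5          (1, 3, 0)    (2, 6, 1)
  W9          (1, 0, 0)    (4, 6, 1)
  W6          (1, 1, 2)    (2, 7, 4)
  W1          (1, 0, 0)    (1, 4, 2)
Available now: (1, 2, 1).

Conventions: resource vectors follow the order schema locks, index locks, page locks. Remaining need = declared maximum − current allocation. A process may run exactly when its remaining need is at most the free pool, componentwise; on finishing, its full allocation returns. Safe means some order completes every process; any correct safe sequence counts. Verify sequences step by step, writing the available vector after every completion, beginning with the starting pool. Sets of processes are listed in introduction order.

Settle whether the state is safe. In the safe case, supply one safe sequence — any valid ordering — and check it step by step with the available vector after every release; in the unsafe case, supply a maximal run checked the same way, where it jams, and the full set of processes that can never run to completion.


SAFE — a valid safe sequence is W4, W5, W6, W1, W9, W2, W7.
Key observation: reading the order forward, W4 is the first process whose need (1, 2, 1) meets the free pool (1, 2, 1) exactly on a resource it requests.
Check, step by step:
  pool = (1, 2, 1)
  W4: need (1, 2, 1) fits (1, 2, 1); releases (1, 2, 1), pool now (2, 4, 2)
  W5: need (1, 3, 1) fits (2, 4, 2); releases (1, 3, 0), pool now (3, 7, 2)
  W6: need (1, 6, 2) fits (3, 7, 2); releases (1, 1, 2), pool now (4, 8, 4)
  W1: need (0, 4, 2) fits (4, 8, 4); releases (1, 0, 0), pool now (5, 8, 4)
  W9: need (3, 6, 1) fits (5, 8, 4); releases (1, 0, 0), pool now (6, 8, 4)
  W2: need (4, 2, 1) fits (6, 8, 4); releases (0, 2, 1), pool now (6, 10, 5)
  W7: need (2, 2, 1) fits (6, 10, 5); releases (0, 0, 1), pool now (6, 10, 6)


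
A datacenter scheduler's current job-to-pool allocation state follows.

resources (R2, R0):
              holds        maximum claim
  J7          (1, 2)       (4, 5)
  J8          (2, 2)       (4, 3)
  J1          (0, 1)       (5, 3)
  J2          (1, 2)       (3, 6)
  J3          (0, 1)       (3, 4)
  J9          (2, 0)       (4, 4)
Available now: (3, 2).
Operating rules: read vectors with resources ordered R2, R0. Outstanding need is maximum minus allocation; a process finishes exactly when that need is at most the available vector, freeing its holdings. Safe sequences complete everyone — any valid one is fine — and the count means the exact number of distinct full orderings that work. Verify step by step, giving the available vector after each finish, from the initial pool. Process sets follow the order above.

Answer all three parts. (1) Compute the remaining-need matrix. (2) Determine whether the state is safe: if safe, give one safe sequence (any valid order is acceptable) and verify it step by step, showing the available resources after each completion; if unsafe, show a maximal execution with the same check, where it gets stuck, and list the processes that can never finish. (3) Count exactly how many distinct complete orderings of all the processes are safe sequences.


(1) Need matrix, components ordered R2, R0:
  J7: (3, 3)
  J8: (2, 1)
  J1: (5, 2)
  J2: (2, 4)
  J3: (3, 3)
  J9: (2, 4)
(2) SAFE. One safe sequence: J8, J2, J3, J9, J1, J7.
Key observation: at J2 the run first touches a limit — (2, 4) against (5, 4), exact on a resource it actually requests.
Check, step by step:
  pool = (3, 2)
  run J8 (needs (2, 1), free (3, 2)); after release of (2, 2) the pool is (5, 4)
  run J2 (needs (2, 4), free (5, 4)); after release of (1, 2) the pool is (6, 6)
  run J3 (needs (3, 3), free (6, 6)); after release of (0, 1) the pool is (6, 7)
  run J9 (needs (2, 4), free (6, 7)); after release of (2, 0) the pool is (8, 7)
  run J1 (needs (5, 2), free (8, 7)); after release of (0, 1) the pool is (8, 8)
  run J7 (needs (3, 3), free (8, 8)); after release of (1, 2) the pool is (9, 10)
(3) Exactly 120 of the possible complete orderings are safe sequences.
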